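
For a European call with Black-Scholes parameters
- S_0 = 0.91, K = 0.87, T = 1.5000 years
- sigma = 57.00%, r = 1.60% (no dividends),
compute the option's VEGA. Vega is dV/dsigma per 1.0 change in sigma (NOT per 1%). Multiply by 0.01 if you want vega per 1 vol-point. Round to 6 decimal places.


Answer: Vega = 0.402207

Derivation:
d1 = 0.4478217137; d2 = -0.2502828630
phi(d1) = 0.3608796785; exp(-qT) = 1.0000000000; exp(-rT) = 0.9762857098
Vega = S * exp(-qT) * phi(d1) * sqrt(T) = 0.9100 * 1.0000000000 * 0.3608796785 * 1.2247448714 = 0.402207


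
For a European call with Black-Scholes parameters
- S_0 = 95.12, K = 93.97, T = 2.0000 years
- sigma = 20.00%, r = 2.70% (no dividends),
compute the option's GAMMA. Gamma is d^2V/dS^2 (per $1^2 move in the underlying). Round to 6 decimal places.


d1 = 0.3753452548; d2 = 0.0925025423
phi(d1) = 0.3718069305; exp(-qT) = 1.0000000000; exp(-rT) = 0.9474321065
Gamma = exp(-qT) * phi(d1) / (S * sigma * sqrt(T)) = 1.0000000000 * 0.3718069305 / (95.1200 * 0.2000 * 1.4142135624) = 0.013820

Answer: Gamma = 0.013820


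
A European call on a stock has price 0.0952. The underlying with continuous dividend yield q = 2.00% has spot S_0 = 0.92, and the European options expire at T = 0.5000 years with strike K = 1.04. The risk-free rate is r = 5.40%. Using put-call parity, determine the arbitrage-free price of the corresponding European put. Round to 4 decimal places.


Answer: Put price = 0.1966

Derivation:
Put-call parity: C - P = S_0 * exp(-qT) - K * exp(-rT).
S_0 * exp(-qT) = 0.9200 * 0.99004983 = 0.91084585
K * exp(-rT) = 1.0400 * 0.97336124 = 1.01229569
P = C - S*exp(-qT) + K*exp(-rT)
P = 0.0952 - 0.91084585 + 1.01229569 = 0.1966


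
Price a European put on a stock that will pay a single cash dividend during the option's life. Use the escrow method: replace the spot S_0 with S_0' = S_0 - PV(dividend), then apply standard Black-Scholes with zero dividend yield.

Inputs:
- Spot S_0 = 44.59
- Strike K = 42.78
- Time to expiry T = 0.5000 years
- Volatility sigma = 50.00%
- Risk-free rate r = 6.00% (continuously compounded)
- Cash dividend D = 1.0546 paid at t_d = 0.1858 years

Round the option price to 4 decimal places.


Answer: Price = 5.0059

Derivation:
PV(D) = D * exp(-r * t_d) = 1.0546 * 0.98891391 = 1.04290861
S_0' = S_0 - PV(D) = 44.5900 - 1.04290861 = 43.54709139
d1 = (ln(S_0'/K) + (r + sigma^2/2)*T) / (sigma*sqrt(T)) = 0.31189691
d2 = d1 - sigma*sqrt(T) = -0.04165648
exp(-rT) = 0.97044553
N(-d1) = 0.37755944; N(-d2) = 0.51661373
P = K * exp(-rT) * N(-d2) - S_0' * N(-d1) = 42.7800 * 0.97044553 * 0.51661373 - 43.54709139 * 0.37755944 = 5.0059


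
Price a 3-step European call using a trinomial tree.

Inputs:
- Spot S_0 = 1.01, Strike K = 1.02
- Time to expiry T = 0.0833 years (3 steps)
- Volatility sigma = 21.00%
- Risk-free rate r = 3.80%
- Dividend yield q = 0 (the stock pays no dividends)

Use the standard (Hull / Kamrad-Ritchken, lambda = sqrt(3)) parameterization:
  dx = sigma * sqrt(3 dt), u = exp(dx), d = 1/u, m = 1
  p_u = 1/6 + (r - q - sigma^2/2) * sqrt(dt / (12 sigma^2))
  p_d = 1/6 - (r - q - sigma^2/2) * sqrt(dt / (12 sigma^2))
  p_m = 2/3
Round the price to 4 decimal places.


dt = T/N = 0.027767; dx = sigma*sqrt(3*dt) = 0.060610
u = exp(dx) = 1.062484; d = 1/u = 0.941191
p_u = 0.170320, p_m = 0.666667, p_d = 0.163013
Discount per step: exp(-r*dt) = 0.998945
Stock lattice S(k, j) with j the centered position index:
  k=0: S(0,+0) = 1.0100
  k=1: S(1,-1) = 0.9506; S(1,+0) = 1.0100; S(1,+1) = 1.0731
  k=2: S(2,-2) = 0.8947; S(2,-1) = 0.9506; S(2,+0) = 1.0100; S(2,+1) = 1.0731; S(2,+2) = 1.1402
  k=3: S(3,-3) = 0.8421; S(3,-2) = 0.8947; S(3,-1) = 0.9506; S(3,+0) = 1.0100; S(3,+1) = 1.0731; S(3,+2) = 1.1402; S(3,+3) = 1.2114
Terminal payoffs V(N, j) = max(S_T - K, 0):
  V(3,-3) = 0.000000; V(3,-2) = 0.000000; V(3,-1) = 0.000000; V(3,+0) = 0.000000; V(3,+1) = 0.053109; V(3,+2) = 0.120161; V(3,+3) = 0.191403
Backward induction: V(k, j) = exp(-r*dt) * [p_u * V(k+1, j+1) + p_m * V(k+1, j) + p_d * V(k+1, j-1)]
  V(2,-2) = exp(-r*dt) * [p_u*0.000000 + p_m*0.000000 + p_d*0.000000] = 0.000000
  V(2,-1) = exp(-r*dt) * [p_u*0.000000 + p_m*0.000000 + p_d*0.000000] = 0.000000
  V(2,+0) = exp(-r*dt) * [p_u*0.053109 + p_m*0.000000 + p_d*0.000000] = 0.009036
  V(2,+1) = exp(-r*dt) * [p_u*0.120161 + p_m*0.053109 + p_d*0.000000] = 0.055813
  V(2,+2) = exp(-r*dt) * [p_u*0.191403 + p_m*0.120161 + p_d*0.053109] = 0.121237
  V(1,-1) = exp(-r*dt) * [p_u*0.009036 + p_m*0.000000 + p_d*0.000000] = 0.001537
  V(1,+0) = exp(-r*dt) * [p_u*0.055813 + p_m*0.009036 + p_d*0.000000] = 0.015514
  V(1,+1) = exp(-r*dt) * [p_u*0.121237 + p_m*0.055813 + p_d*0.009036] = 0.059268
  V(0,+0) = exp(-r*dt) * [p_u*0.059268 + p_m*0.015514 + p_d*0.001537] = 0.020666

Answer: Price = V(0,0) = 0.0207


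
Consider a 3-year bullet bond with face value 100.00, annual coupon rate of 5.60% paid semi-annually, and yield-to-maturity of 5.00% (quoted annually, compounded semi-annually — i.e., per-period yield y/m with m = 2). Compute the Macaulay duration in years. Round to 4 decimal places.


Coupon per period c = face * coupon_rate / m = 2.800000
Periods per year m = 2; per-period yield y/m = 0.025000
Number of cashflows N = 6
Cashflows (t years, CF_t, discount factor 1/(1+y/m)^(m*t), PV):
  t = 0.5000: CF_t = 2.800000, DF = 0.975610, PV = 2.731707
  t = 1.0000: CF_t = 2.800000, DF = 0.951814, PV = 2.665080
  t = 1.5000: CF_t = 2.800000, DF = 0.928599, PV = 2.600078
  t = 2.0000: CF_t = 2.800000, DF = 0.905951, PV = 2.536662
  t = 2.5000: CF_t = 2.800000, DF = 0.883854, PV = 2.474792
  t = 3.0000: CF_t = 102.800000, DF = 0.862297, PV = 88.644118
Price P = sum_t PV_t = 101.652438
Macaulay numerator sum_t t * PV_t:
  t * PV_t at t = 0.5000: 1.365854
  t * PV_t at t = 1.0000: 2.665080
  t * PV_t at t = 1.5000: 3.900118
  t * PV_t at t = 2.0000: 5.073324
  t * PV_t at t = 2.5000: 6.186980
  t * PV_t at t = 3.0000: 265.932353
Macaulay duration D = (sum_t t * PV_t) / P = 285.123709 / 101.652438 = 2.804888

Answer: Macaulay duration = 2.8049 years


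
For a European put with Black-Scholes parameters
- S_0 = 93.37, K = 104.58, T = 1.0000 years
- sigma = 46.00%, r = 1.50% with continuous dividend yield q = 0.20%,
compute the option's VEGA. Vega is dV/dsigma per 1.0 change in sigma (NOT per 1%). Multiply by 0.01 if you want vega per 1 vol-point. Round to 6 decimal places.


Answer: Vega = 37.172238

Derivation:
d1 = 0.0117777516; d2 = -0.4482222484
phi(d1) = 0.3989146116; exp(-qT) = 0.9980019987; exp(-rT) = 0.9851119396
Vega = S * exp(-qT) * phi(d1) * sqrt(T) = 93.3700 * 0.9980019987 * 0.3989146116 * 1.0000000000 = 37.172238


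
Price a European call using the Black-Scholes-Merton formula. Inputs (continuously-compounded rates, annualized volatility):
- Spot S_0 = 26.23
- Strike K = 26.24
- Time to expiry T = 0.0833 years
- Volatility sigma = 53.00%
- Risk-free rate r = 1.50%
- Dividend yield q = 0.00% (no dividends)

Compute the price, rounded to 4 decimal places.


Answer: Price = 1.6098

Derivation:
d1 = (ln(S/K) + (r - q + 0.5*sigma^2) * T) / (sigma * sqrt(T)) = 0.08216018
d2 = d1 - sigma * sqrt(T) = -0.07080703
exp(-rT) = 0.99875128; exp(-qT) = 1.00000000
C = S_0 * exp(-qT) * N(d1) - K * exp(-rT) * N(d2)
N(d1) = 0.53274033; N(d2) = 0.47177567
C = 26.2300 * 1.00000000 * 0.53274033 - 26.2400 * 0.99875128 * 0.47177567 = 1.6098


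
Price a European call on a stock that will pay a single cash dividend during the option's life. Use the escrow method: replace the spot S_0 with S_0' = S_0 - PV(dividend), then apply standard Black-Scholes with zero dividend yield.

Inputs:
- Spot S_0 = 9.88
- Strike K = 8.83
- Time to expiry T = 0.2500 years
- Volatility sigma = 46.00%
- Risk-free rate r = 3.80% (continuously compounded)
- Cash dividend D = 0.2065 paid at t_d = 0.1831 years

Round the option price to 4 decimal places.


PV(D) = D * exp(-r * t_d) = 0.2065 * 0.99306635 = 0.20506820
S_0' = S_0 - PV(D) = 9.8800 - 0.20506820 = 9.67493180
d1 = (ln(S_0'/K) + (r + sigma^2/2)*T) / (sigma*sqrt(T)) = 0.55362250
d2 = d1 - sigma*sqrt(T) = 0.32362250
exp(-rT) = 0.99054498
N(d1) = 0.71008139; N(d2) = 0.62688807
C = S_0' * N(d1) - K * exp(-rT) * N(d2) = 9.67493180 * 0.71008139 - 8.8300 * 0.99054498 * 0.62688807 = 1.3869

Answer: Price = 1.3869


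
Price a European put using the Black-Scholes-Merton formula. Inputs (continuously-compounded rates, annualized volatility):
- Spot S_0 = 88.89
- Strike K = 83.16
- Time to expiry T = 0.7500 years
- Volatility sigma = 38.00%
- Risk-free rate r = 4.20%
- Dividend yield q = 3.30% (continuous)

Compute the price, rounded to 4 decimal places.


d1 = (ln(S/K) + (r - q + 0.5*sigma^2) * T) / (sigma * sqrt(T)) = 0.38753326
d2 = d1 - sigma * sqrt(T) = 0.05844361
exp(-rT) = 0.96899096; exp(-qT) = 0.97555377
P = K * exp(-rT) * N(-d2) - S_0 * exp(-qT) * N(-d1)
N(-d1) = 0.34918073; N(-d2) = 0.47669764
P = 83.1600 * 0.96899096 * 0.47669764 - 88.8900 * 0.97555377 * 0.34918073 = 8.1330

Answer: Price = 8.1330


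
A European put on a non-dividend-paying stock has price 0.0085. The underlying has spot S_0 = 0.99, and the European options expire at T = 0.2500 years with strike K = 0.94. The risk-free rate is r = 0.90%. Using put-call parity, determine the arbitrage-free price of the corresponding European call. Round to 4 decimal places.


Answer: Call price = 0.0606

Derivation:
Put-call parity: C - P = S_0 * exp(-qT) - K * exp(-rT).
S_0 * exp(-qT) = 0.9900 * 1.00000000 = 0.99000000
K * exp(-rT) = 0.9400 * 0.99775253 = 0.93788738
C = P + S*exp(-qT) - K*exp(-rT)
C = 0.0085 + 0.99000000 - 0.93788738 = 0.0606


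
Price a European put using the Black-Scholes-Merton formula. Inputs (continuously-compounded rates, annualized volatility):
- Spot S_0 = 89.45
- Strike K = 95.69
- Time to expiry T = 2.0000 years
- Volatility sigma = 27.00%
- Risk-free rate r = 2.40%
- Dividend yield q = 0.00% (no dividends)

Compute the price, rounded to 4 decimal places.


Answer: Price = 14.5718

Derivation:
d1 = (ln(S/K) + (r - q + 0.5*sigma^2) * T) / (sigma * sqrt(T)) = 0.14002288
d2 = d1 - sigma * sqrt(T) = -0.24181478
exp(-rT) = 0.95313379; exp(-qT) = 1.00000000
P = K * exp(-rT) * N(-d2) - S_0 * exp(-qT) * N(-d1)
N(-d1) = 0.44432096; N(-d2) = 0.59553816
P = 95.6900 * 0.95313379 * 0.59553816 - 89.4500 * 1.00000000 * 0.44432096 = 14.5718


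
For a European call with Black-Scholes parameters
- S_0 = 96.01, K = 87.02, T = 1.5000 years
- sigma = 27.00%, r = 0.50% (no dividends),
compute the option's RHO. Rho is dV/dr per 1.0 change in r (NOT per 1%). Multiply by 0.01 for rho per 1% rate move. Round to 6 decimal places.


d1 = 0.4853297270; d2 = 0.1546486118
phi(d1) = 0.3546191064; exp(-qT) = 1.0000000000; exp(-rT) = 0.9925280548
N(d2) = 0.5614508278
Rho = K*T*exp(-rT)*N(d2) = 87.0200 * 1.5000 * 0.9925280548 * 0.5614508278 = 72.738586

Answer: Rho = 72.738586


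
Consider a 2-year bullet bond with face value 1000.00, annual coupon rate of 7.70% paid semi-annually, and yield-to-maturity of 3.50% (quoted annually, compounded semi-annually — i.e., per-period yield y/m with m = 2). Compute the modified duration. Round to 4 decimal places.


Answer: Modified duration = 1.8635

Derivation:
Coupon per period c = face * coupon_rate / m = 38.500000
Periods per year m = 2; per-period yield y/m = 0.017500
Number of cashflows N = 4
Cashflows (t years, CF_t, discount factor 1/(1+y/m)^(m*t), PV):
  t = 0.5000: CF_t = 38.500000, DF = 0.982801, PV = 37.837838
  t = 1.0000: CF_t = 38.500000, DF = 0.965898, PV = 37.187064
  t = 1.5000: CF_t = 38.500000, DF = 0.949285, PV = 36.547483
  t = 2.0000: CF_t = 1038.500000, DF = 0.932959, PV = 968.877408
Price P = sum_t PV_t = 1080.449793
First compute Macaulay numerator sum_t t * PV_t:
  t * PV_t at t = 0.5000: 18.918919
  t * PV_t at t = 1.0000: 37.187064
  t * PV_t at t = 1.5000: 54.821225
  t * PV_t at t = 2.0000: 1937.754816
Macaulay duration D = 2048.682024 / 1080.449793 = 1.896138
Modified duration = D / (1 + y/m) = 1.896138 / (1 + 0.017500) = 1.863526


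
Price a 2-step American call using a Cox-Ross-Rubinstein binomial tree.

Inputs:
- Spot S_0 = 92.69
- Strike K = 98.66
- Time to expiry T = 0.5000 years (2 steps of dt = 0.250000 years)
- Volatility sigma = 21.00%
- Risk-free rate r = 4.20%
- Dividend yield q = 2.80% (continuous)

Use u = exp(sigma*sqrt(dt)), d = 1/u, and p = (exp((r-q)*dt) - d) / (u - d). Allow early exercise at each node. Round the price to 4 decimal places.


dt = T/N = 0.250000
u = exp(sigma*sqrt(dt)) = 1.110711; d = 1/u = 0.900325
p = (exp((r-q)*dt) - d) / (u - d) = 0.490439
Discount per step: exp(-r*dt) = 0.989555
Stock lattice S(k, i) with i counting down-moves:
  k=0: S(0,0) = 92.6900
  k=1: S(1,0) = 102.9518; S(1,1) = 83.4511
  k=2: S(2,0) = 114.3496; S(2,1) = 92.6900; S(2,2) = 75.1331
Terminal payoffs V(N, i) = max(S_T - K, 0):
  V(2,0) = 15.689619; V(2,1) = 0.000000; V(2,2) = 0.000000
Backward induction: V(k, i) = exp(-r*dt) * [p * V(k+1, i) + (1-p) * V(k+1, i+1)]; then take max(V_cont, immediate exercise) for American.
  V(1,0) = exp(-r*dt) * [p*15.689619 + (1-p)*0.000000] = 7.614433; exercise = 4.291766; V(1,0) = max -> 7.614433
  V(1,1) = exp(-r*dt) * [p*0.000000 + (1-p)*0.000000] = 0.000000; exercise = 0.000000; V(1,1) = max -> 0.000000
  V(0,0) = exp(-r*dt) * [p*7.614433 + (1-p)*0.000000] = 3.695411; exercise = 0.000000; V(0,0) = max -> 3.695411

Answer: Price = V(0,0) = 3.6954


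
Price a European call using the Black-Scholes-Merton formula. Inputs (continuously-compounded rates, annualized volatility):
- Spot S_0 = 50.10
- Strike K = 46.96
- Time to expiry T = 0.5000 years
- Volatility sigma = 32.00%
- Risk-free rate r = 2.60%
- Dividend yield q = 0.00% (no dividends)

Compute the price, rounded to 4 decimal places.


Answer: Price = 6.4700

Derivation:
d1 = (ln(S/K) + (r - q + 0.5*sigma^2) * T) / (sigma * sqrt(T)) = 0.45663556
d2 = d1 - sigma * sqrt(T) = 0.23036139
exp(-rT) = 0.98708414; exp(-qT) = 1.00000000
C = S_0 * exp(-qT) * N(d1) - K * exp(-rT) * N(d2)
N(d1) = 0.67603349; N(d2) = 0.59109452
C = 50.1000 * 1.00000000 * 0.67603349 - 46.9600 * 0.98708414 * 0.59109452 = 6.4700


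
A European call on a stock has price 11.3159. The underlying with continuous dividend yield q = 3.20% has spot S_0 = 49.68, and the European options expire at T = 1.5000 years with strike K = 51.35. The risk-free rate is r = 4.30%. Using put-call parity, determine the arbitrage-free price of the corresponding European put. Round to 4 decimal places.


Put-call parity: C - P = S_0 * exp(-qT) - K * exp(-rT).
S_0 * exp(-qT) = 49.6800 * 0.95313379 = 47.35168654
K * exp(-rT) = 51.3500 * 0.93753611 = 48.14247947
P = C - S*exp(-qT) + K*exp(-rT)
P = 11.3159 - 47.35168654 + 48.14247947 = 12.1067

Answer: Put price = 12.1067


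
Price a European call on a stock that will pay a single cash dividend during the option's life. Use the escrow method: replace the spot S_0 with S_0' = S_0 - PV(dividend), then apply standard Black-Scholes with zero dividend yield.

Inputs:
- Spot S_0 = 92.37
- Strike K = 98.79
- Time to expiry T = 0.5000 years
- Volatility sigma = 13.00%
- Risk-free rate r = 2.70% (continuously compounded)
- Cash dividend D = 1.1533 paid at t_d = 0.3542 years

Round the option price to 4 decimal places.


Answer: Price = 1.1974

Derivation:
PV(D) = D * exp(-r * t_d) = 1.1533 * 0.99048218 = 1.14232310
S_0' = S_0 - PV(D) = 92.3700 - 1.14232310 = 91.22767690
d1 = (ln(S_0'/K) + (r + sigma^2/2)*T) / (sigma*sqrt(T)) = -0.67352529
d2 = d1 - sigma*sqrt(T) = -0.76544917
exp(-rT) = 0.98659072
N(d1) = 0.25030658; N(d2) = 0.22200206
C = S_0' * N(d1) - K * exp(-rT) * N(d2) = 91.22767690 * 0.25030658 - 98.7900 * 0.98659072 * 0.22200206 = 1.1974


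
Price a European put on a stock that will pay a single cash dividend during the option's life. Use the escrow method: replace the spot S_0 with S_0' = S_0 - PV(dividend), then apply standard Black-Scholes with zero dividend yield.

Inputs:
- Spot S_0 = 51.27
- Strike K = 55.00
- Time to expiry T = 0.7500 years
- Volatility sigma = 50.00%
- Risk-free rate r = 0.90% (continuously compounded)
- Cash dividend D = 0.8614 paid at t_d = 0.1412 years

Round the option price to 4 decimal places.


PV(D) = D * exp(-r * t_d) = 0.8614 * 0.99873001 = 0.86030603
S_0' = S_0 - PV(D) = 51.2700 - 0.86030603 = 50.40969397
d1 = (ln(S_0'/K) + (r + sigma^2/2)*T) / (sigma*sqrt(T)) = 0.03083123
d2 = d1 - sigma*sqrt(T) = -0.40218148
exp(-rT) = 0.99327273
N(-d1) = 0.48770207; N(-d2) = 0.65622476
P = K * exp(-rT) * N(-d2) - S_0' * N(-d1) = 55.0000 * 0.99327273 * 0.65622476 - 50.40969397 * 0.48770207 = 11.2646

Answer: Price = 11.2646


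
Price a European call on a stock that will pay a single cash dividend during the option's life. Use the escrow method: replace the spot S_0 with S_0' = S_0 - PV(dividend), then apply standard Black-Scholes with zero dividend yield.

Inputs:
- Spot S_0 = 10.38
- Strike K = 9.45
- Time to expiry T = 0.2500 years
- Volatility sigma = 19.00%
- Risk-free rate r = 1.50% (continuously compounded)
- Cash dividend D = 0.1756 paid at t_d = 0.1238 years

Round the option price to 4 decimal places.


Answer: Price = 0.8927

Derivation:
PV(D) = D * exp(-r * t_d) = 0.1756 * 0.99814472 = 0.17527421
S_0' = S_0 - PV(D) = 10.3800 - 0.17527421 = 10.20472579
d1 = (ln(S_0'/K) + (r + sigma^2/2)*T) / (sigma*sqrt(T)) = 0.89577562
d2 = d1 - sigma*sqrt(T) = 0.80077562
exp(-rT) = 0.99625702
N(d1) = 0.81481369; N(d2) = 0.78836922
C = S_0' * N(d1) - K * exp(-rT) * N(d2) = 10.20472579 * 0.81481369 - 9.4500 * 0.99625702 * 0.78836922 = 0.8927


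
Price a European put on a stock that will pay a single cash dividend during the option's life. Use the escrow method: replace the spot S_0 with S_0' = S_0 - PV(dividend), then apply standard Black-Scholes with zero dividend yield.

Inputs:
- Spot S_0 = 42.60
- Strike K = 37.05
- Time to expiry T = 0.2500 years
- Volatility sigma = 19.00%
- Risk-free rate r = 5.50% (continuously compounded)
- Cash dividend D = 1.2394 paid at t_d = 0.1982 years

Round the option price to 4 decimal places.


Answer: Price = 0.1657

Derivation:
PV(D) = D * exp(-r * t_d) = 1.2394 * 0.98915820 = 1.22596267
S_0' = S_0 - PV(D) = 42.6000 - 1.22596267 = 41.37403733
d1 = (ln(S_0'/K) + (r + sigma^2/2)*T) / (sigma*sqrt(T)) = 1.35418647
d2 = d1 - sigma*sqrt(T) = 1.25918647
exp(-rT) = 0.98634410
N(-d1) = 0.08783845; N(-d2) = 0.10398149
P = K * exp(-rT) * N(-d2) - S_0' * N(-d1) = 37.0500 * 0.98634410 * 0.10398149 - 41.37403733 * 0.08783845 = 0.1657


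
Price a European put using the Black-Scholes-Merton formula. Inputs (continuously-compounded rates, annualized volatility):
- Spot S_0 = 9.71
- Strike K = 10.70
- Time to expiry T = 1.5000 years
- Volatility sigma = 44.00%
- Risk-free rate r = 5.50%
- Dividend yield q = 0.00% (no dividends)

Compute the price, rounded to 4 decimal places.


d1 = (ln(S/K) + (r - q + 0.5*sigma^2) * T) / (sigma * sqrt(T)) = 0.24237430
d2 = d1 - sigma * sqrt(T) = -0.29651344
exp(-rT) = 0.92081144; exp(-qT) = 1.00000000
P = K * exp(-rT) * N(-d2) - S_0 * exp(-qT) * N(-d1)
N(-d1) = 0.40424507; N(-d2) = 0.61658100
P = 10.7000 * 0.92081144 * 0.61658100 - 9.7100 * 1.00000000 * 0.40424507 = 2.1498

Answer: Price = 2.1498


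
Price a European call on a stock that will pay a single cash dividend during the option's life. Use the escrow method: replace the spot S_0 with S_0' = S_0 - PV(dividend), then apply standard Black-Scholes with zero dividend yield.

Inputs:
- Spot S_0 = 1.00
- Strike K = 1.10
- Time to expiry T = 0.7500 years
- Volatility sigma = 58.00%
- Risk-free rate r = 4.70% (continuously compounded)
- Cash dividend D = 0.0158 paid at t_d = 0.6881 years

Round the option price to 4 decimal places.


PV(D) = D * exp(-r * t_d) = 0.0158 * 0.96817667 = 0.01529719
S_0' = S_0 - PV(D) = 1.0000 - 0.01529719 = 0.98470281
d1 = (ln(S_0'/K) + (r + sigma^2/2)*T) / (sigma*sqrt(T)) = 0.10088583
d2 = d1 - sigma*sqrt(T) = -0.40140891
exp(-rT) = 0.96536405
N(d1) = 0.54017945; N(d2) = 0.34405955
C = S_0' * N(d1) - K * exp(-rT) * N(d2) = 0.98470281 * 0.54017945 - 1.1000 * 0.96536405 * 0.34405955 = 0.1666

Answer: Price = 0.1666


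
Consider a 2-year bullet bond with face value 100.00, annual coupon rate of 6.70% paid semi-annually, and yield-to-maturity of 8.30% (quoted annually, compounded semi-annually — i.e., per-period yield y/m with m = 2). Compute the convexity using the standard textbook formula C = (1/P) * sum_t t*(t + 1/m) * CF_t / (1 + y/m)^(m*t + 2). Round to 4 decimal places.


Answer: Convexity = 4.3131

Derivation:
Coupon per period c = face * coupon_rate / m = 3.350000
Periods per year m = 2; per-period yield y/m = 0.041500
Number of cashflows N = 4
Cashflows (t years, CF_t, discount factor 1/(1+y/m)^(m*t), PV):
  t = 0.5000: CF_t = 3.350000, DF = 0.960154, PV = 3.216515
  t = 1.0000: CF_t = 3.350000, DF = 0.921895, PV = 3.088348
  t = 1.5000: CF_t = 3.350000, DF = 0.885161, PV = 2.965289
  t = 2.0000: CF_t = 103.350000, DF = 0.849890, PV = 87.836169
Price P = sum_t PV_t = 97.106320
Convexity numerator sum_t t*(t + 1/m) * CF_t / (1+y/m)^(m*t + 2):
  t = 0.5000: term = 1.482644
  t = 1.0000: term = 4.270699
  t = 1.5000: term = 8.201054
  t = 2.0000: term = 404.878616
Convexity = (1/P) * sum = 418.833014 / 97.106320 = 4.313139


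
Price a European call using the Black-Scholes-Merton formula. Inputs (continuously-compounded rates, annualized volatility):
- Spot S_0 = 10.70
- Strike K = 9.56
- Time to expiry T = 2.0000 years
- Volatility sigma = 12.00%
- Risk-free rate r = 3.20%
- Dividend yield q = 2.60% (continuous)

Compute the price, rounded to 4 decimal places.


Answer: Price = 1.4082

Derivation:
d1 = (ln(S/K) + (r - q + 0.5*sigma^2) * T) / (sigma * sqrt(T)) = 0.81939542
d2 = d1 - sigma * sqrt(T) = 0.64968980
exp(-rT) = 0.93800500; exp(-qT) = 0.94932887
C = S_0 * exp(-qT) * N(d1) - K * exp(-rT) * N(d2)
N(d1) = 0.79371958; N(d2) = 0.74205369
C = 10.7000 * 0.94932887 * 0.79371958 - 9.5600 * 0.93800500 * 0.74205369 = 1.4082


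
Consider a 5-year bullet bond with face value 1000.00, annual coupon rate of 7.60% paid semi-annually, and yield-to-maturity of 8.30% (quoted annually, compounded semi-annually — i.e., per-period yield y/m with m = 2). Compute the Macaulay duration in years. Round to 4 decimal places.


Coupon per period c = face * coupon_rate / m = 38.000000
Periods per year m = 2; per-period yield y/m = 0.041500
Number of cashflows N = 10
Cashflows (t years, CF_t, discount factor 1/(1+y/m)^(m*t), PV):
  t = 0.5000: CF_t = 38.000000, DF = 0.960154, PV = 36.485838
  t = 1.0000: CF_t = 38.000000, DF = 0.921895, PV = 35.032009
  t = 1.5000: CF_t = 38.000000, DF = 0.885161, PV = 33.636111
  t = 2.0000: CF_t = 38.000000, DF = 0.849890, PV = 32.295834
  t = 2.5000: CF_t = 38.000000, DF = 0.816025, PV = 31.008962
  t = 3.0000: CF_t = 38.000000, DF = 0.783510, PV = 29.773367
  t = 3.5000: CF_t = 38.000000, DF = 0.752290, PV = 28.587006
  t = 4.0000: CF_t = 38.000000, DF = 0.722314, PV = 27.447918
  t = 4.5000: CF_t = 38.000000, DF = 0.693532, PV = 26.354218
  t = 5.0000: CF_t = 1038.000000, DF = 0.665897, PV = 691.201402
Price P = sum_t PV_t = 971.822664
Macaulay numerator sum_t t * PV_t:
  t * PV_t at t = 0.5000: 18.242919
  t * PV_t at t = 1.0000: 35.032009
  t * PV_t at t = 1.5000: 50.454166
  t * PV_t at t = 2.0000: 64.591667
  t * PV_t at t = 2.5000: 77.522404
  t * PV_t at t = 3.0000: 89.320101
  t * PV_t at t = 3.5000: 100.054522
  t * PV_t at t = 4.0000: 109.791671
  t * PV_t at t = 4.5000: 118.593979
  t * PV_t at t = 5.0000: 3456.007012
Macaulay duration D = (sum_t t * PV_t) / P = 4119.610451 / 971.822664 = 4.239056

Answer: Macaulay duration = 4.2391 years


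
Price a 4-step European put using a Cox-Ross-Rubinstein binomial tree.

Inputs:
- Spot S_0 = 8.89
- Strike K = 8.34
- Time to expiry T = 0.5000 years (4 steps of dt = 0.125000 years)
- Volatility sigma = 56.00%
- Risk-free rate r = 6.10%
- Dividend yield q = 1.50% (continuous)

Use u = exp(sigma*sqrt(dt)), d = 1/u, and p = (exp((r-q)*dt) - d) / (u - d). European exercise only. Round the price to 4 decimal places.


dt = T/N = 0.125000
u = exp(sigma*sqrt(dt)) = 1.218950; d = 1/u = 0.820378
p = (exp((r-q)*dt) - d) / (u - d) = 0.465132
Discount per step: exp(-r*dt) = 0.992404
Stock lattice S(k, i) with i counting down-moves:
  k=0: S(0,0) = 8.8900
  k=1: S(1,0) = 10.8365; S(1,1) = 7.2932
  k=2: S(2,0) = 13.2091; S(2,1) = 8.8900; S(2,2) = 5.9832
  k=3: S(3,0) = 16.1012; S(3,1) = 10.8365; S(3,2) = 7.2932; S(3,3) = 4.9084
  k=4: S(4,0) = 19.6266; S(4,1) = 13.2091; S(4,2) = 8.8900; S(4,3) = 5.9832; S(4,4) = 4.0268
Terminal payoffs V(N, i) = max(K - S_T, 0):
  V(4,0) = 0.000000; V(4,1) = 0.000000; V(4,2) = 0.000000; V(4,3) = 2.356850; V(4,4) = 4.313218
Backward induction: V(k, i) = exp(-r*dt) * [p * V(k+1, i) + (1-p) * V(k+1, i+1)].
  V(3,0) = exp(-r*dt) * [p*0.000000 + (1-p)*0.000000] = 0.000000
  V(3,1) = exp(-r*dt) * [p*0.000000 + (1-p)*0.000000] = 0.000000
  V(3,2) = exp(-r*dt) * [p*0.000000 + (1-p)*2.356850] = 1.251029
  V(3,3) = exp(-r*dt) * [p*2.356850 + (1-p)*4.313218] = 3.377398
  V(2,0) = exp(-r*dt) * [p*0.000000 + (1-p)*0.000000] = 0.000000
  V(2,1) = exp(-r*dt) * [p*0.000000 + (1-p)*1.251029] = 0.664053
  V(2,2) = exp(-r*dt) * [p*1.251029 + (1-p)*3.377398] = 2.370215
  V(1,0) = exp(-r*dt) * [p*0.000000 + (1-p)*0.664053] = 0.352483
  V(1,1) = exp(-r*dt) * [p*0.664053 + (1-p)*2.370215] = 1.564649
  V(0,0) = exp(-r*dt) * [p*0.352483 + (1-p)*1.564649] = 0.993230

Answer: Price = V(0,0) = 0.9932


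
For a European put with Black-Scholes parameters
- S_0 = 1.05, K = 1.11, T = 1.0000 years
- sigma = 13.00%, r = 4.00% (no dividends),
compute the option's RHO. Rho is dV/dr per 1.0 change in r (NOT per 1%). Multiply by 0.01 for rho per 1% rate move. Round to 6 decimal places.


d1 = -0.0547680858; d2 = -0.1847680858
phi(d1) = 0.3983444065; exp(-qT) = 1.0000000000; exp(-rT) = 0.9607894392
N(-d2) = 0.5732945297
Rho = -K*T*exp(-rT)*N(-d2) = -1.1100 * 1.0000 * 0.9607894392 * 0.5732945297 = -0.611405

Answer: Rho = -0.611405


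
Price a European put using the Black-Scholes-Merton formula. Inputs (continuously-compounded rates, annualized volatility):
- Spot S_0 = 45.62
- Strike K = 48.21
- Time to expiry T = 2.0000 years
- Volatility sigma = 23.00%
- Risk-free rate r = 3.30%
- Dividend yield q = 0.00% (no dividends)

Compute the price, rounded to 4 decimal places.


d1 = (ln(S/K) + (r - q + 0.5*sigma^2) * T) / (sigma * sqrt(T)) = 0.19577557
d2 = d1 - sigma * sqrt(T) = -0.12949355
exp(-rT) = 0.93613086; exp(-qT) = 1.00000000
P = K * exp(-rT) * N(-d2) - S_0 * exp(-qT) * N(-d1)
N(-d1) = 0.42239291; N(-d2) = 0.55151643
P = 48.2100 * 0.93613086 * 0.55151643 - 45.6200 * 1.00000000 * 0.42239291 = 5.6209

Answer: Price = 5.6209


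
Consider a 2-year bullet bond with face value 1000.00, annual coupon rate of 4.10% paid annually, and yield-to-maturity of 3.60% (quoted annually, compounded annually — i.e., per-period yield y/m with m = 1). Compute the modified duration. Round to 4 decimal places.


Coupon per period c = face * coupon_rate / m = 41.000000
Periods per year m = 1; per-period yield y/m = 0.036000
Number of cashflows N = 2
Cashflows (t years, CF_t, discount factor 1/(1+y/m)^(m*t), PV):
  t = 1.0000: CF_t = 41.000000, DF = 0.965251, PV = 39.575290
  t = 2.0000: CF_t = 1041.000000, DF = 0.931709, PV = 969.909512
Price P = sum_t PV_t = 1009.484802
First compute Macaulay numerator sum_t t * PV_t:
  t * PV_t at t = 1.0000: 39.575290
  t * PV_t at t = 2.0000: 1939.819025
Macaulay duration D = 1979.394314 / 1009.484802 = 1.960797
Modified duration = D / (1 + y/m) = 1.960797 / (1 + 0.036000) = 1.892661

Answer: Modified duration = 1.8927


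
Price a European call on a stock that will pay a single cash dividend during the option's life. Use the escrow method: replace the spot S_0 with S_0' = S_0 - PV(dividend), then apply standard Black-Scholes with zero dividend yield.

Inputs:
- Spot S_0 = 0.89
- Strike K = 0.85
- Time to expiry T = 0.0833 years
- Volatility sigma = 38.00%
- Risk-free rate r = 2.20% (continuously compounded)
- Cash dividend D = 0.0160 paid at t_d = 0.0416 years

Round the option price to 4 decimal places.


Answer: Price = 0.0518

Derivation:
PV(D) = D * exp(-r * t_d) = 0.0160 * 0.99908522 = 0.01598536
S_0' = S_0 - PV(D) = 0.8900 - 0.01598536 = 0.87401464
d1 = (ln(S_0'/K) + (r + sigma^2/2)*T) / (sigma*sqrt(T)) = 0.32557793
d2 = d1 - sigma*sqrt(T) = 0.21590332
exp(-rT) = 0.99816908
N(d1) = 0.62762814; N(d2) = 0.58546845
C = S_0' * N(d1) - K * exp(-rT) * N(d2) = 0.87401464 * 0.62762814 - 0.8500 * 0.99816908 * 0.58546845 = 0.0518


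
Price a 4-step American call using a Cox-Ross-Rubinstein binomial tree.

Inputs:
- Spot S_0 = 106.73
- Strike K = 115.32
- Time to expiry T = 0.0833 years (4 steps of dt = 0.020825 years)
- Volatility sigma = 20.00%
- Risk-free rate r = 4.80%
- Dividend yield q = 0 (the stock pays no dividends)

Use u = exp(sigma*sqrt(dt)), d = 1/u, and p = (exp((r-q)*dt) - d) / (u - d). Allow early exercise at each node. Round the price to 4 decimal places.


Answer: Price = V(0,0) = 0.3015

Derivation:
dt = T/N = 0.020825
u = exp(sigma*sqrt(dt)) = 1.029282; d = 1/u = 0.971551
p = (exp((r-q)*dt) - d) / (u - d) = 0.510108
Discount per step: exp(-r*dt) = 0.999001
Stock lattice S(k, i) with i counting down-moves:
  k=0: S(0,0) = 106.7300
  k=1: S(1,0) = 109.8553; S(1,1) = 103.6936
  k=2: S(2,0) = 113.0721; S(2,1) = 106.7300; S(2,2) = 100.7436
  k=3: S(3,0) = 116.3831; S(3,1) = 109.8553; S(3,2) = 103.6936; S(3,3) = 97.8775
  k=4: S(4,0) = 119.7911; S(4,1) = 113.0721; S(4,2) = 106.7300; S(4,3) = 100.7436; S(4,4) = 95.0930
Terminal payoffs V(N, i) = max(S_T - K, 0):
  V(4,0) = 4.471082; V(4,1) = 0.000000; V(4,2) = 0.000000; V(4,3) = 0.000000; V(4,4) = 0.000000
Backward induction: V(k, i) = exp(-r*dt) * [p * V(k+1, i) + (1-p) * V(k+1, i+1)]; then take max(V_cont, immediate exercise) for American.
  V(3,0) = exp(-r*dt) * [p*4.471082 + (1-p)*0.000000] = 2.278457; exercise = 1.063119; V(3,0) = max -> 2.278457
  V(3,1) = exp(-r*dt) * [p*0.000000 + (1-p)*0.000000] = 0.000000; exercise = 0.000000; V(3,1) = max -> 0.000000
  V(3,2) = exp(-r*dt) * [p*0.000000 + (1-p)*0.000000] = 0.000000; exercise = 0.000000; V(3,2) = max -> 0.000000
  V(3,3) = exp(-r*dt) * [p*0.000000 + (1-p)*0.000000] = 0.000000; exercise = 0.000000; V(3,3) = max -> 0.000000
  V(2,0) = exp(-r*dt) * [p*2.278457 + (1-p)*0.000000] = 1.161099; exercise = 0.000000; V(2,0) = max -> 1.161099
  V(2,1) = exp(-r*dt) * [p*0.000000 + (1-p)*0.000000] = 0.000000; exercise = 0.000000; V(2,1) = max -> 0.000000
  V(2,2) = exp(-r*dt) * [p*0.000000 + (1-p)*0.000000] = 0.000000; exercise = 0.000000; V(2,2) = max -> 0.000000
  V(1,0) = exp(-r*dt) * [p*1.161099 + (1-p)*0.000000] = 0.591695; exercise = 0.000000; V(1,0) = max -> 0.591695
  V(1,1) = exp(-r*dt) * [p*0.000000 + (1-p)*0.000000] = 0.000000; exercise = 0.000000; V(1,1) = max -> 0.000000
  V(0,0) = exp(-r*dt) * [p*0.591695 + (1-p)*0.000000] = 0.301527; exercise = 0.000000; V(0,0) = max -> 0.301527


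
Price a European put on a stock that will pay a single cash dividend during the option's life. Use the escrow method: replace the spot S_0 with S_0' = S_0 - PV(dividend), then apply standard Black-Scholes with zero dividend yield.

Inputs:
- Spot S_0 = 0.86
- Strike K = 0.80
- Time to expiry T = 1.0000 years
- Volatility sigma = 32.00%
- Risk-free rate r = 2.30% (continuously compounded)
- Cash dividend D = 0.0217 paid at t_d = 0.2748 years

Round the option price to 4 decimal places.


Answer: Price = 0.0771

Derivation:
PV(D) = D * exp(-r * t_d) = 0.0217 * 0.99369953 = 0.02156328
S_0' = S_0 - PV(D) = 0.8600 - 0.02156328 = 0.83843672
d1 = (ln(S_0'/K) + (r + sigma^2/2)*T) / (sigma*sqrt(T)) = 0.37852307
d2 = d1 - sigma*sqrt(T) = 0.05852307
exp(-rT) = 0.97726248
N(-d1) = 0.35252103; N(-d2) = 0.47666599
P = K * exp(-rT) * N(-d2) - S_0' * N(-d1) = 0.8000 * 0.97726248 * 0.47666599 - 0.83843672 * 0.35252103 = 0.0771


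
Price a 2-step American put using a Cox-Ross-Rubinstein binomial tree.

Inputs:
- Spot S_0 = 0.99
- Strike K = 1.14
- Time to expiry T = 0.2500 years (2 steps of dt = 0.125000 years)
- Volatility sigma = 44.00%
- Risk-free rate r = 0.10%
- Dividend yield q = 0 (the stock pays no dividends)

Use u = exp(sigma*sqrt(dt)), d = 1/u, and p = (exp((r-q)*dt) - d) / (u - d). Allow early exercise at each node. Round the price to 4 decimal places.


dt = T/N = 0.125000
u = exp(sigma*sqrt(dt)) = 1.168316; d = 1/u = 0.855933
p = (exp((r-q)*dt) - d) / (u - d) = 0.461588
Discount per step: exp(-r*dt) = 0.999875
Stock lattice S(k, i) with i counting down-moves:
  k=0: S(0,0) = 0.9900
  k=1: S(1,0) = 1.1566; S(1,1) = 0.8474
  k=2: S(2,0) = 1.3513; S(2,1) = 0.9900; S(2,2) = 0.7253
Terminal payoffs V(N, i) = max(K - S_T, 0):
  V(2,0) = 0.000000; V(2,1) = 0.150000; V(2,2) = 0.414705
Backward induction: V(k, i) = exp(-r*dt) * [p * V(k+1, i) + (1-p) * V(k+1, i+1)]; then take max(V_cont, immediate exercise) for American.
  V(1,0) = exp(-r*dt) * [p*0.000000 + (1-p)*0.150000] = 0.080752; exercise = 0.000000; V(1,0) = max -> 0.080752
  V(1,1) = exp(-r*dt) * [p*0.150000 + (1-p)*0.414705] = 0.292484; exercise = 0.292627; V(1,1) = max -> 0.292627
  V(0,0) = exp(-r*dt) * [p*0.080752 + (1-p)*0.292627] = 0.194803; exercise = 0.150000; V(0,0) = max -> 0.194803

Answer: Price = V(0,0) = 0.1948


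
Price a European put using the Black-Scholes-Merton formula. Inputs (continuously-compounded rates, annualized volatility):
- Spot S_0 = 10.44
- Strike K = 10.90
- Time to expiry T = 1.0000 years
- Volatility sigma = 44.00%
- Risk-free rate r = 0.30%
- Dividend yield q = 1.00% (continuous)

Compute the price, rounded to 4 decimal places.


Answer: Price = 2.1235

Derivation:
d1 = (ln(S/K) + (r - q + 0.5*sigma^2) * T) / (sigma * sqrt(T)) = 0.10609498
d2 = d1 - sigma * sqrt(T) = -0.33390502
exp(-rT) = 0.99700450; exp(-qT) = 0.99004983
P = K * exp(-rT) * N(-d2) - S_0 * exp(-qT) * N(-d1)
N(-d1) = 0.45775350; N(-d2) = 0.63077438
P = 10.9000 * 0.99700450 * 0.63077438 - 10.4400 * 0.99004983 * 0.45775350 = 2.1235


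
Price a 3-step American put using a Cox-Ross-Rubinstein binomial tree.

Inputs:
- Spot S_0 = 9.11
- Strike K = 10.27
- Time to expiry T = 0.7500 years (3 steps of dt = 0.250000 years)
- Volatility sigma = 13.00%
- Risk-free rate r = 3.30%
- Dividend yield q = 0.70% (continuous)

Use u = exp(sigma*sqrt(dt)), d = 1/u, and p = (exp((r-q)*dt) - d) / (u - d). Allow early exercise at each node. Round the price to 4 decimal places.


Answer: Price = V(0,0) = 1.1600

Derivation:
dt = T/N = 0.250000
u = exp(sigma*sqrt(dt)) = 1.067159; d = 1/u = 0.937067
p = (exp((r-q)*dt) - d) / (u - d) = 0.533883
Discount per step: exp(-r*dt) = 0.991784
Stock lattice S(k, i) with i counting down-moves:
  k=0: S(0,0) = 9.1100
  k=1: S(1,0) = 9.7218; S(1,1) = 8.5367
  k=2: S(2,0) = 10.3747; S(2,1) = 9.1100; S(2,2) = 7.9994
  k=3: S(3,0) = 11.0715; S(3,1) = 9.7218; S(3,2) = 8.5367; S(3,3) = 7.4960
Terminal payoffs V(N, i) = max(K - S_T, 0):
  V(3,0) = 0.000000; V(3,1) = 0.548181; V(3,2) = 1.733315; V(3,3) = 2.773976
Backward induction: V(k, i) = exp(-r*dt) * [p * V(k+1, i) + (1-p) * V(k+1, i+1)]; then take max(V_cont, immediate exercise) for American.
  V(2,0) = exp(-r*dt) * [p*0.000000 + (1-p)*0.548181] = 0.253417; exercise = 0.000000; V(2,0) = max -> 0.253417
  V(2,1) = exp(-r*dt) * [p*0.548181 + (1-p)*1.733315] = 1.091550; exercise = 1.160000; V(2,1) = max -> 1.160000
  V(2,2) = exp(-r*dt) * [p*1.733315 + (1-p)*2.773976] = 2.200158; exercise = 2.270551; V(2,2) = max -> 2.270551
  V(1,0) = exp(-r*dt) * [p*0.253417 + (1-p)*1.160000] = 0.670437; exercise = 0.548181; V(1,0) = max -> 0.670437
  V(1,1) = exp(-r*dt) * [p*1.160000 + (1-p)*2.270551] = 1.663863; exercise = 1.733315; V(1,1) = max -> 1.733315
  V(0,0) = exp(-r*dt) * [p*0.670437 + (1-p)*1.733315] = 1.156283; exercise = 1.160000; V(0,0) = max -> 1.160000


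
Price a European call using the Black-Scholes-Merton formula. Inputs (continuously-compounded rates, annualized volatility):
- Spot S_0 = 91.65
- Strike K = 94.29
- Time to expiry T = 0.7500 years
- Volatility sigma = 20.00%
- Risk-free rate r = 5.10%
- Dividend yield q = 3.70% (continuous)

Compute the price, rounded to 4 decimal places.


Answer: Price = 5.4356

Derivation:
d1 = (ln(S/K) + (r - q + 0.5*sigma^2) * T) / (sigma * sqrt(T)) = -0.01673256
d2 = d1 - sigma * sqrt(T) = -0.18993765
exp(-rT) = 0.96247229; exp(-qT) = 0.97263149
C = S_0 * exp(-qT) * N(d1) - K * exp(-rT) * N(d2)
N(d1) = 0.49332498; N(d2) = 0.42467900
C = 91.6500 * 0.97263149 * 0.49332498 - 94.2900 * 0.96247229 * 0.42467900 = 5.4356


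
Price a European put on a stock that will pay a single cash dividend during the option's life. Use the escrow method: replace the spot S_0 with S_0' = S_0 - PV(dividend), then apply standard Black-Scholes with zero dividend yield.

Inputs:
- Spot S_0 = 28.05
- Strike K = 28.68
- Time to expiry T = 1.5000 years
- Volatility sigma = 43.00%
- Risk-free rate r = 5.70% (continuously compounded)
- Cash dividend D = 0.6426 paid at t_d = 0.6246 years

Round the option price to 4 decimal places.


Answer: Price = 5.0492

Derivation:
PV(D) = D * exp(-r * t_d) = 0.6426 * 0.96502410 = 0.62012449
S_0' = S_0 - PV(D) = 28.0500 - 0.62012449 = 27.42987551
d1 = (ln(S_0'/K) + (r + sigma^2/2)*T) / (sigma*sqrt(T)) = 0.34104445
d2 = d1 - sigma*sqrt(T) = -0.18559584
exp(-rT) = 0.91805314
N(-d1) = 0.36653506; N(-d2) = 0.57361914
P = K * exp(-rT) * N(-d2) - S_0' * N(-d1) = 28.6800 * 0.91805314 * 0.57361914 - 27.42987551 * 0.36653506 = 5.0492


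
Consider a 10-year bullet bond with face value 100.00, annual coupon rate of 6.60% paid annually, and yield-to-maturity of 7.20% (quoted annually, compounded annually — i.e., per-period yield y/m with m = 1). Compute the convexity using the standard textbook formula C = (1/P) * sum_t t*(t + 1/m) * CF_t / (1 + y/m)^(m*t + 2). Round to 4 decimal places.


Coupon per period c = face * coupon_rate / m = 6.600000
Periods per year m = 1; per-period yield y/m = 0.072000
Number of cashflows N = 10
Cashflows (t years, CF_t, discount factor 1/(1+y/m)^(m*t), PV):
  t = 1.0000: CF_t = 6.600000, DF = 0.932836, PV = 6.156716
  t = 2.0000: CF_t = 6.600000, DF = 0.870183, PV = 5.743206
  t = 3.0000: CF_t = 6.600000, DF = 0.811738, PV = 5.357468
  t = 4.0000: CF_t = 6.600000, DF = 0.757218, PV = 4.997638
  t = 5.0000: CF_t = 6.600000, DF = 0.706360, PV = 4.661976
  t = 6.0000: CF_t = 6.600000, DF = 0.658918, PV = 4.348858
  t = 7.0000: CF_t = 6.600000, DF = 0.614662, PV = 4.056770
  t = 8.0000: CF_t = 6.600000, DF = 0.573379, PV = 3.784301
  t = 9.0000: CF_t = 6.600000, DF = 0.534868, PV = 3.530131
  t = 10.0000: CF_t = 106.600000, DF = 0.498944, PV = 53.187472
Price P = sum_t PV_t = 95.824537
Convexity numerator sum_t t*(t + 1/m) * CF_t / (1+y/m)^(m*t + 2):
  t = 1.0000: term = 10.714936
  t = 2.0000: term = 29.985828
  t = 3.0000: term = 55.943709
  t = 4.0000: term = 86.977159
  t = 5.0000: term = 121.703115
  t = 6.0000: term = 158.940635
  t = 7.0000: term = 197.687357
  t = 8.0000: term = 237.098376
  t = 9.0000: term = 276.467322
  t = 10.0000: term = 5091.109823
Convexity = (1/P) * sum = 6266.628259 / 95.824537 = 65.396906

Answer: Convexity = 65.3969


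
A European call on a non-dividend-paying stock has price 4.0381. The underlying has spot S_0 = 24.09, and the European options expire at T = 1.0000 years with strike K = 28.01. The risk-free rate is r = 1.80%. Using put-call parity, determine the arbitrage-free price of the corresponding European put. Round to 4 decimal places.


Put-call parity: C - P = S_0 * exp(-qT) - K * exp(-rT).
S_0 * exp(-qT) = 24.0900 * 1.00000000 = 24.09000000
K * exp(-rT) = 28.0100 * 0.98216103 = 27.51033052
P = C - S*exp(-qT) + K*exp(-rT)
P = 4.0381 - 24.09000000 + 27.51033052 = 7.4584

Answer: Put price = 7.4584


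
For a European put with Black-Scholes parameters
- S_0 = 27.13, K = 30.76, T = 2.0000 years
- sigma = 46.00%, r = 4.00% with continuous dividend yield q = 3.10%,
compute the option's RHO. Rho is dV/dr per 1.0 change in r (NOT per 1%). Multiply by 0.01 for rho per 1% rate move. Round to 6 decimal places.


d1 = 0.1599060222; d2 = -0.4906322165
phi(d1) = 0.3938742823; exp(-qT) = 0.9398828868; exp(-rT) = 0.9231163464
N(-d2) = 0.6881567019
Rho = -K*T*exp(-rT)*N(-d2) = -30.7600 * 2.0000 * 0.9231163464 * 0.6881567019 = -39.080500

Answer: Rho = -39.080500


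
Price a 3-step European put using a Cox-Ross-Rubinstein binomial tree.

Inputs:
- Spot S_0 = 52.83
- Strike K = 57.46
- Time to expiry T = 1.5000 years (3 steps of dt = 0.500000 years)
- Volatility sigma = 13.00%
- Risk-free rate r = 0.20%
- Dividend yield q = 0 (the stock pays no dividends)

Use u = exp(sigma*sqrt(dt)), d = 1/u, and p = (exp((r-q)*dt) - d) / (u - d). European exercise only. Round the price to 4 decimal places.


Answer: Price = V(0,0) = 5.9824

Derivation:
dt = T/N = 0.500000
u = exp(sigma*sqrt(dt)) = 1.096281; d = 1/u = 0.912175
p = (exp((r-q)*dt) - d) / (u - d) = 0.482470
Discount per step: exp(-r*dt) = 0.999000
Stock lattice S(k, i) with i counting down-moves:
  k=0: S(0,0) = 52.8300
  k=1: S(1,0) = 57.9165; S(1,1) = 48.1902
  k=2: S(2,0) = 63.4928; S(2,1) = 52.8300; S(2,2) = 43.9579
  k=3: S(3,0) = 69.6060; S(3,1) = 57.9165; S(3,2) = 48.1902; S(3,3) = 40.0972
Terminal payoffs V(N, i) = max(K - S_T, 0):
  V(3,0) = 0.000000; V(3,1) = 0.000000; V(3,2) = 9.269817; V(3,3) = 17.362757
Backward induction: V(k, i) = exp(-r*dt) * [p * V(k+1, i) + (1-p) * V(k+1, i+1)].
  V(2,0) = exp(-r*dt) * [p*0.000000 + (1-p)*0.000000] = 0.000000
  V(2,1) = exp(-r*dt) * [p*0.000000 + (1-p)*9.269817] = 4.792618
  V(2,2) = exp(-r*dt) * [p*9.269817 + (1-p)*17.362757] = 13.444709
  V(1,0) = exp(-r*dt) * [p*0.000000 + (1-p)*4.792618] = 2.477846
  V(1,1) = exp(-r*dt) * [p*4.792618 + (1-p)*13.444709] = 9.261073
  V(0,0) = exp(-r*dt) * [p*2.477846 + (1-p)*9.261073] = 5.982387
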